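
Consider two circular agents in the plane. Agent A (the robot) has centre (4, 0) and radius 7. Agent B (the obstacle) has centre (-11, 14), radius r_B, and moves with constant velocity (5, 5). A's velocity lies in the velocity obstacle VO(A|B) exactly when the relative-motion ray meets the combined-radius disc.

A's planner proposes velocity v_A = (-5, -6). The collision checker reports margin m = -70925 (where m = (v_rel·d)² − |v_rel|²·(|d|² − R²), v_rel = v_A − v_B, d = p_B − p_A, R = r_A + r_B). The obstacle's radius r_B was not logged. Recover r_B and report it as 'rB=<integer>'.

m = -70925
d = (-15, 14);  v_rel = (-10, -11),  |v_rel|² = 221
v_rel×d = (-10)·(14) − (-11)·(-15) = -305
since m = R²·221 − (-305)²:  R² = (93025 + -70925) / 221 = 100
R = √100 = 10  ⇒  r_B = 10 − 7 = 3

rB=3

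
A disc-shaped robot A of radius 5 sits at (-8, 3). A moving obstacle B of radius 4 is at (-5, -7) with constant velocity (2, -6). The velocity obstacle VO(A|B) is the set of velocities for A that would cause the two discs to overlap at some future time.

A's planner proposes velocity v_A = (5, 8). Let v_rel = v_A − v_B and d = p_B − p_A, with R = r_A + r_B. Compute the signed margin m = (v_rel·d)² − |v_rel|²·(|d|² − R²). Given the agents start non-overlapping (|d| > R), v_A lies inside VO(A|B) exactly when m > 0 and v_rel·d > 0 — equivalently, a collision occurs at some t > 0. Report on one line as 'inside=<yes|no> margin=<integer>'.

d = (3, -10),  |d|² = 109;  R = 5+4 = 9,  c = 109−9² = 28
v_rel = (3, 14),  |v_rel|² = 205;  v_rel·d = (3)·(3) + (14)·(-10) = -131
205·t² + 262·t + 28 = 0  ⇒  m = (-131)² − 205·28 = 11421
m = 11421 > 0,  v_rel·d = -131 < 0  ⇒  outside

inside=no margin=11421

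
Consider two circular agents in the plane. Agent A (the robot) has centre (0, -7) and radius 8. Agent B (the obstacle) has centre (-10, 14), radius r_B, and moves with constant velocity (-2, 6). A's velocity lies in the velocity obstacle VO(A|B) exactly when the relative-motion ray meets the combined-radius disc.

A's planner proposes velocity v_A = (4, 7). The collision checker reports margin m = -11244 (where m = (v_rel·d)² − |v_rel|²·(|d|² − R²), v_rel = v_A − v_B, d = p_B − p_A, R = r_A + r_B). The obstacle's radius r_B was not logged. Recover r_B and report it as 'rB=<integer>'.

m = -11244
d = (-10, 21);  v_rel = (6, 1),  |v_rel|² = 37
v_rel×d = (6)·(21) − (1)·(-10) = 136
since m = R²·37 − 136²:  R² = (18496 + -11244) / 37 = 196
R = √196 = 14  ⇒  r_B = 14 − 8 = 6

rB=6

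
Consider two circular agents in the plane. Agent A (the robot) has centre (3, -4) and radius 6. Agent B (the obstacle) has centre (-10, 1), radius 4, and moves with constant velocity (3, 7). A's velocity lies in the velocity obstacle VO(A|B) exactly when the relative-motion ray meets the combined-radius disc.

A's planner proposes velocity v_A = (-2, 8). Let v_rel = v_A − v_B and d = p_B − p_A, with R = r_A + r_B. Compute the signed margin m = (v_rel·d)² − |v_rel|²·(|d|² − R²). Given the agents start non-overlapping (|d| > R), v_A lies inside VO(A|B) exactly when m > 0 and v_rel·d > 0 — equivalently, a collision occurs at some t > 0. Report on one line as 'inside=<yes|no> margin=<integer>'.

d = (-13, 5),  |d|² = 194;  R = 6+4 = 10,  c = 194−10² = 94
v_rel = (-5, 1),  |v_rel|² = 26;  v_rel·d = (-5)·(-13) + (1)·(5) = 70
26·t² − 140·t + 94 = 0  ⇒  m = 70² − 26·94 = 2456
m = 2456 > 0,  v_rel·d = 70 > 0  ⇒  inside

inside=yes margin=2456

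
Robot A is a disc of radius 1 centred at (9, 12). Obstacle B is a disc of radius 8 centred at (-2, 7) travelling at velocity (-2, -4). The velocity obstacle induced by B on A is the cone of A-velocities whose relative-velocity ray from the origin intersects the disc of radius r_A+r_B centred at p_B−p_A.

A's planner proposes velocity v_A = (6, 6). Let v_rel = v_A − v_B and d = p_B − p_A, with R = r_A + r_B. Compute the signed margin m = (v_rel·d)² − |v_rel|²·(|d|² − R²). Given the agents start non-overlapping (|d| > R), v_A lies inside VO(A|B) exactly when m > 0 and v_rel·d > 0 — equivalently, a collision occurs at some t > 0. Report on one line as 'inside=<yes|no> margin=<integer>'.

d = (-11, -5),  |d|² = 146;  R = 1+8 = 9,  c = 146−9² = 65
v_rel = (8, 10),  |v_rel|² = 164;  v_rel·d = (8)·(-11) + (10)·(-5) = -138
164·t² + 276·t + 65 = 0  ⇒  m = (-138)² − 164·65 = 8384
m = 8384 > 0,  v_rel·d = -138 < 0  ⇒  outside

inside=no margin=8384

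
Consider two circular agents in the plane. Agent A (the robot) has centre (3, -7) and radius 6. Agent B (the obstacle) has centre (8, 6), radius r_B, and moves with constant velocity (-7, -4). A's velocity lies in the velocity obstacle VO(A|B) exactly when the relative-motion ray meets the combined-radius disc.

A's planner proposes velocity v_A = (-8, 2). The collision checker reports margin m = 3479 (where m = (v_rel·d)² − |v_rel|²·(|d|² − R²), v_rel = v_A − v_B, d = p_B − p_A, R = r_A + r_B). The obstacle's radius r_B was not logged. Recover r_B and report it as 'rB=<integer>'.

m = 3479
d = (5, 13);  v_rel = (-1, 6),  |v_rel|² = 37
v_rel×d = (-1)·(13) − (6)·(5) = -43
since m = R²·37 − (-43)²:  R² = (1849 + 3479) / 37 = 144
R = √144 = 12  ⇒  r_B = 12 − 6 = 6

rB=6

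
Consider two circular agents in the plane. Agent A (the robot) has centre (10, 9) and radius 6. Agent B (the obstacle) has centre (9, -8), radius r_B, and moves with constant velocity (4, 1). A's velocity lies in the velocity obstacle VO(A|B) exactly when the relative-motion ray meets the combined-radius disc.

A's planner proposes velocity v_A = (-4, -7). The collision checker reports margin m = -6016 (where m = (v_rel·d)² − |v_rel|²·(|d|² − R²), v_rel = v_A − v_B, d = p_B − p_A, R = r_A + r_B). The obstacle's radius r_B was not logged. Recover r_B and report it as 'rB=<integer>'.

m = -6016
d = (-1, -17);  v_rel = (-8, -8),  |v_rel|² = 128
v_rel×d = (-8)·(-17) − (-8)·(-1) = 128
since m = R²·128 − 128²:  R² = (16384 + -6016) / 128 = 81
R = √81 = 9  ⇒  r_B = 9 − 6 = 3

rB=3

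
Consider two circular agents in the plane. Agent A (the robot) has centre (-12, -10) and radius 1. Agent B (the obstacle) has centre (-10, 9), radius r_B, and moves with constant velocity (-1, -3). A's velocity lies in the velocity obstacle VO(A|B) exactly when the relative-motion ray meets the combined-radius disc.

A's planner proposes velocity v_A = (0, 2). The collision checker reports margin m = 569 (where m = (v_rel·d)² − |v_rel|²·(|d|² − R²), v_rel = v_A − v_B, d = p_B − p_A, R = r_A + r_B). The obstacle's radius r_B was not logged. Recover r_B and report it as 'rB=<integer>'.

m = 569
d = (2, 19);  v_rel = (1, 5),  |v_rel|² = 26
v_rel×d = (1)·(19) − (5)·(2) = 9
since m = R²·26 − 9²:  R² = (81 + 569) / 26 = 25
R = √25 = 5  ⇒  r_B = 5 − 1 = 4

rB=4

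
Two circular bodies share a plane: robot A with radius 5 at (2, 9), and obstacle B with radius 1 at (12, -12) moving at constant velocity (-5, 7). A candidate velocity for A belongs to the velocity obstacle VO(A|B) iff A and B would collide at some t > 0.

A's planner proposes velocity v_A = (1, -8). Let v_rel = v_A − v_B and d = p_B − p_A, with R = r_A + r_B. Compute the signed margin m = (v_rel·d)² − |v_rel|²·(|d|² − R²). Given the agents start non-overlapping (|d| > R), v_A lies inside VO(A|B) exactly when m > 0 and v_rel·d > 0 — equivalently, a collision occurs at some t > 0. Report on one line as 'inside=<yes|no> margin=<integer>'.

d = (10, -21),  |d|² = 541;  R = 5+1 = 6,  c = 541−6² = 505
v_rel = (6, -15),  |v_rel|² = 261;  v_rel·d = (6)·(10) + (-15)·(-21) = 375
261·t² − 750·t + 505 = 0  ⇒  m = 375² − 261·505 = 8820
m = 8820 > 0,  v_rel·d = 375 > 0  ⇒  inside

inside=yes margin=8820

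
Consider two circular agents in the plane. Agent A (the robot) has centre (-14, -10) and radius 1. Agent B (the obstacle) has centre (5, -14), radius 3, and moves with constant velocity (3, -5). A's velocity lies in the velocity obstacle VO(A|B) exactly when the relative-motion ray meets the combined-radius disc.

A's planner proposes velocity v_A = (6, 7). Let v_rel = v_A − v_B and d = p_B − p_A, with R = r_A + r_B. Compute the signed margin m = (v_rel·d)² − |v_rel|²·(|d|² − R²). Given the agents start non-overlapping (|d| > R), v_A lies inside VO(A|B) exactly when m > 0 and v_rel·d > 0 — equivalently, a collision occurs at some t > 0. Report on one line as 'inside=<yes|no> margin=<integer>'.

d = (19, -4),  |d|² = 377;  R = 1+3 = 4,  c = 377−4² = 361
v_rel = (3, 12),  |v_rel|² = 153;  v_rel·d = (3)·(19) + (12)·(-4) = 9
153·t² − 18·t + 361 = 0  ⇒  m = 9² − 153·361 = -55152
m = -55152 < 0,  v_rel·d = 9 > 0  ⇒  outside

inside=no margin=-55152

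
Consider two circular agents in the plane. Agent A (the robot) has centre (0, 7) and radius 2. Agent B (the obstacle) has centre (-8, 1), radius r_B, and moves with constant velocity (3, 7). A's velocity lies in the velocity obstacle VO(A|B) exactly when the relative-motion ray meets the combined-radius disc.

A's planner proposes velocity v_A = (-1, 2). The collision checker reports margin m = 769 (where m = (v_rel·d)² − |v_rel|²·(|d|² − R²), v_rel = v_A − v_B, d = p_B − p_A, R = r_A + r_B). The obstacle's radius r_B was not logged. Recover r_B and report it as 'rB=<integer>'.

m = 769
d = (-8, -6);  v_rel = (-4, -5),  |v_rel|² = 41
v_rel×d = (-4)·(-6) − (-5)·(-8) = -16
since m = R²·41 − (-16)²:  R² = (256 + 769) / 41 = 25
R = √25 = 5  ⇒  r_B = 5 − 2 = 3

rB=3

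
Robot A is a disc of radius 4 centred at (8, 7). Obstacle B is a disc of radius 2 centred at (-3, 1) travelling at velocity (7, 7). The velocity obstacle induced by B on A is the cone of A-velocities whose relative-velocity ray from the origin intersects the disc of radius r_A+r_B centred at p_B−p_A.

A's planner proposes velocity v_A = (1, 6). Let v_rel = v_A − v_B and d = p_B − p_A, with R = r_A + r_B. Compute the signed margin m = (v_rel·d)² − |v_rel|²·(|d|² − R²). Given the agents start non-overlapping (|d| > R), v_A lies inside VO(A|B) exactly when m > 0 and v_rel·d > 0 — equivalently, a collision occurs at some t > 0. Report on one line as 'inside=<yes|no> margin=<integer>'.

d = (-11, -6),  |d|² = 157;  R = 4+2 = 6,  c = 157−6² = 121
v_rel = (-6, -1),  |v_rel|² = 37;  v_rel·d = (-6)·(-11) + (-1)·(-6) = 72
37·t² − 144·t + 121 = 0  ⇒  m = 72² − 37·121 = 707
m = 707 > 0,  v_rel·d = 72 > 0  ⇒  inside

inside=yes margin=707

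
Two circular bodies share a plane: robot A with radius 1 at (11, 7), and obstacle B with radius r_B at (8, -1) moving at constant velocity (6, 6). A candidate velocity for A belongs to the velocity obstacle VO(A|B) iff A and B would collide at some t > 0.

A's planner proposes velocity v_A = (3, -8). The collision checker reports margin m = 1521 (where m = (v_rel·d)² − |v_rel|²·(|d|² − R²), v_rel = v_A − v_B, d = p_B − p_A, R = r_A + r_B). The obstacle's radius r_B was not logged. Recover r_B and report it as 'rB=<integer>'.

m = 1521
d = (-3, -8);  v_rel = (-3, -14),  |v_rel|² = 205
v_rel×d = (-3)·(-8) − (-14)·(-3) = -18
since m = R²·205 − (-18)²:  R² = (324 + 1521) / 205 = 9
R = √9 = 3  ⇒  r_B = 3 − 1 = 2

rB=2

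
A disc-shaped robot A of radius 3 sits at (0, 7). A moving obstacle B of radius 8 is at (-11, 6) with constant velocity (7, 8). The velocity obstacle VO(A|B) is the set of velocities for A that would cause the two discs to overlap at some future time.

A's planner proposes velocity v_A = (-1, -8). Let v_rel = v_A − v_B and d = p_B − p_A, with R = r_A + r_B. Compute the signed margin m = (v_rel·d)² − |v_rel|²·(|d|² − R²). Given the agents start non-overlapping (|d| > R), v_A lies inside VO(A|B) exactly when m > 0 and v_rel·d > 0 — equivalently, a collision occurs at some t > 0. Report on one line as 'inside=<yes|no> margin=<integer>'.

d = (-11, -1),  |d|² = 122;  R = 3+8 = 11,  c = 122−11² = 1
v_rel = (-8, -16),  |v_rel|² = 320;  v_rel·d = (-8)·(-11) + (-16)·(-1) = 104
320·t² − 208·t + 1 = 0  ⇒  m = 104² − 320·1 = 10496
m = 10496 > 0,  v_rel·d = 104 > 0  ⇒  inside

inside=yes margin=10496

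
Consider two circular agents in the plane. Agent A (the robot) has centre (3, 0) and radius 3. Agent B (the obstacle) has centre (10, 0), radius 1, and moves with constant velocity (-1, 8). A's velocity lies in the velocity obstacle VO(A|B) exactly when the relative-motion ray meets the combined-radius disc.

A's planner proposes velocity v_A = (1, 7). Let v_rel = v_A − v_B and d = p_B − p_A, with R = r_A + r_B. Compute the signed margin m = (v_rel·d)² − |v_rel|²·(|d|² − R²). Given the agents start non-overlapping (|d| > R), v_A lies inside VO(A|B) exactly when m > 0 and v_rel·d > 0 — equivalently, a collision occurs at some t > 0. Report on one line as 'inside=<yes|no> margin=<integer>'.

d = (7, 0),  |d|² = 49;  R = 3+1 = 4,  c = 49−4² = 33
v_rel = (2, -1),  |v_rel|² = 5;  v_rel·d = (2)·(7) + (-1)·(0) = 14
5·t² − 28·t + 33 = 0  ⇒  m = 14² − 5·33 = 31
m = 31 > 0,  v_rel·d = 14 > 0  ⇒  inside

inside=yes margin=31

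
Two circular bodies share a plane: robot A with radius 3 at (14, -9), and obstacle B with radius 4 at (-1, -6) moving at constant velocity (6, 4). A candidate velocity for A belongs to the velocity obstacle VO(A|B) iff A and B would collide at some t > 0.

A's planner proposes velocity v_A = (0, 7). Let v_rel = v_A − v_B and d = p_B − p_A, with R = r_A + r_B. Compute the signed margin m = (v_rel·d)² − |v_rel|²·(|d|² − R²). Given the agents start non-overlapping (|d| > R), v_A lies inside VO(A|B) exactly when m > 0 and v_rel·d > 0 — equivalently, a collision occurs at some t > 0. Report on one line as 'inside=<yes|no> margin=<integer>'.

d = (-15, 3),  |d|² = 234;  R = 3+4 = 7,  c = 234−7² = 185
v_rel = (-6, 3),  |v_rel|² = 45;  v_rel·d = (-6)·(-15) + (3)·(3) = 99
45·t² − 198·t + 185 = 0  ⇒  m = 99² − 45·185 = 1476
m = 1476 > 0,  v_rel·d = 99 > 0  ⇒  inside

inside=yes margin=1476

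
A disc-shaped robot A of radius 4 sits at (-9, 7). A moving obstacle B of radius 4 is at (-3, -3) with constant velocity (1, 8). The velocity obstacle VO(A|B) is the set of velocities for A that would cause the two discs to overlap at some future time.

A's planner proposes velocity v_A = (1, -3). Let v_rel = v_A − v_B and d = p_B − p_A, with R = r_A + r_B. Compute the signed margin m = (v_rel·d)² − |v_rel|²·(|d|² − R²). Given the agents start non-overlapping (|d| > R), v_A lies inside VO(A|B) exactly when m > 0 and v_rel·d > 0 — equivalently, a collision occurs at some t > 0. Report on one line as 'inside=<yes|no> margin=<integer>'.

d = (6, -10),  |d|² = 136;  R = 4+4 = 8,  c = 136−8² = 72
v_rel = (0, -11),  |v_rel|² = 121;  v_rel·d = (0)·(6) + (-11)·(-10) = 110
121·t² − 220·t + 72 = 0  ⇒  m = 110² − 121·72 = 3388
m = 3388 > 0,  v_rel·d = 110 > 0  ⇒  inside

inside=yes margin=3388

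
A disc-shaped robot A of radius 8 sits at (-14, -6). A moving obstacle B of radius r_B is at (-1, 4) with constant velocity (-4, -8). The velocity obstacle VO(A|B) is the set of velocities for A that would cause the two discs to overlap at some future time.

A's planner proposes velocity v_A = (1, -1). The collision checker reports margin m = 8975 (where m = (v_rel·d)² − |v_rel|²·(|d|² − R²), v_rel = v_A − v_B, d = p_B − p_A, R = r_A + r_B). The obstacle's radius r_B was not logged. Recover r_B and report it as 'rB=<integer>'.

m = 8975
d = (13, 10);  v_rel = (5, 7),  |v_rel|² = 74
v_rel×d = (5)·(10) − (7)·(13) = -41
since m = R²·74 − (-41)²:  R² = (1681 + 8975) / 74 = 144
R = √144 = 12  ⇒  r_B = 12 − 8 = 4

rB=4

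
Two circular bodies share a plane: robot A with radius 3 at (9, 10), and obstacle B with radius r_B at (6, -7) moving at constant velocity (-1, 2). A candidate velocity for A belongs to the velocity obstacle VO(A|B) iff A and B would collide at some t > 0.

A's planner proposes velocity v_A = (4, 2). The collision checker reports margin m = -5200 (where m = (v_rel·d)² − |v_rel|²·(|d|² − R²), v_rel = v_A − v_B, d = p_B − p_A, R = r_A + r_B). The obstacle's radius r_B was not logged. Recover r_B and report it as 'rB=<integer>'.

m = -5200
d = (-3, -17);  v_rel = (5, 0),  |v_rel|² = 25
v_rel×d = (5)·(-17) − (0)·(-3) = -85
since m = R²·25 − (-85)²:  R² = (7225 + -5200) / 25 = 81
R = √81 = 9  ⇒  r_B = 9 − 3 = 6

rB=6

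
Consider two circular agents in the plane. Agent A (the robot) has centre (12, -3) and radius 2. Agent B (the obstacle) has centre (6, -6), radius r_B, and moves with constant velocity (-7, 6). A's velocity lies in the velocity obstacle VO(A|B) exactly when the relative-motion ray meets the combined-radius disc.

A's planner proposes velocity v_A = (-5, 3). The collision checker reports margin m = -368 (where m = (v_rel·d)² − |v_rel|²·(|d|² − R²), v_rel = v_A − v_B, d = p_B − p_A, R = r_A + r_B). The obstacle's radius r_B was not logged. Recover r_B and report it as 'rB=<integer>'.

m = -368
d = (-6, -3);  v_rel = (2, -3),  |v_rel|² = 13
v_rel×d = (2)·(-3) − (-3)·(-6) = -24
since m = R²·13 − (-24)²:  R² = (576 + -368) / 13 = 16
R = √16 = 4  ⇒  r_B = 4 − 2 = 2

rB=2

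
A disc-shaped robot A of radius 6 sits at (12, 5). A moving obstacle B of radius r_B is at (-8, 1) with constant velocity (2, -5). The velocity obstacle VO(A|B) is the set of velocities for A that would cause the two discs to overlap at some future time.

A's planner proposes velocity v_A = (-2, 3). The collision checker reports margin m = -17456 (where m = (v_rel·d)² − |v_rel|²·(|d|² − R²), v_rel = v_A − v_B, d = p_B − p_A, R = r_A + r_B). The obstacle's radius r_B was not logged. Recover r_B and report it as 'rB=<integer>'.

m = -17456
d = (-20, -4);  v_rel = (-4, 8),  |v_rel|² = 80
v_rel×d = (-4)·(-4) − (8)·(-20) = 176
since m = R²·80 − 176²:  R² = (30976 + -17456) / 80 = 169
R = √169 = 13  ⇒  r_B = 13 − 6 = 7

rB=7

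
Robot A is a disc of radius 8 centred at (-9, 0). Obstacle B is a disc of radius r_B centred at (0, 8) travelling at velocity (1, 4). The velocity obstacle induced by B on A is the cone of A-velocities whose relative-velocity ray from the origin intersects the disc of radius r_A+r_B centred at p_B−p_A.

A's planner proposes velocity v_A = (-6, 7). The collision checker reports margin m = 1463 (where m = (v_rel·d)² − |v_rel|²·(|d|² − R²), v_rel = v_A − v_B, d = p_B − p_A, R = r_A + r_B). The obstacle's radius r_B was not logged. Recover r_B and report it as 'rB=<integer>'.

m = 1463
d = (9, 8);  v_rel = (-7, 3),  |v_rel|² = 58
v_rel×d = (-7)·(8) − (3)·(9) = -83
since m = R²·58 − (-83)²:  R² = (6889 + 1463) / 58 = 144
R = √144 = 12  ⇒  r_B = 12 − 8 = 4

rB=4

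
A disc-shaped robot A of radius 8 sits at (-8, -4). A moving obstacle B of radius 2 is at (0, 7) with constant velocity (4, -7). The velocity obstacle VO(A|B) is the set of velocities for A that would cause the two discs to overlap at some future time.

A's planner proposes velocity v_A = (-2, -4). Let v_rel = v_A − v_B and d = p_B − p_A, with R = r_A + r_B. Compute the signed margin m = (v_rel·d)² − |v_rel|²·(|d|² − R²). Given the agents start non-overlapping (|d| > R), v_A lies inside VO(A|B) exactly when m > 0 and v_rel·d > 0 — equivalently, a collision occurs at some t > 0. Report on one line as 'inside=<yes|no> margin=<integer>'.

d = (8, 11),  |d|² = 185;  R = 8+2 = 10,  c = 185−10² = 85
v_rel = (-6, 3),  |v_rel|² = 45;  v_rel·d = (-6)·(8) + (3)·(11) = -15
45·t² + 30·t + 85 = 0  ⇒  m = (-15)² − 45·85 = -3600
m = -3600 < 0,  v_rel·d = -15 < 0  ⇒  outside

inside=no margin=-3600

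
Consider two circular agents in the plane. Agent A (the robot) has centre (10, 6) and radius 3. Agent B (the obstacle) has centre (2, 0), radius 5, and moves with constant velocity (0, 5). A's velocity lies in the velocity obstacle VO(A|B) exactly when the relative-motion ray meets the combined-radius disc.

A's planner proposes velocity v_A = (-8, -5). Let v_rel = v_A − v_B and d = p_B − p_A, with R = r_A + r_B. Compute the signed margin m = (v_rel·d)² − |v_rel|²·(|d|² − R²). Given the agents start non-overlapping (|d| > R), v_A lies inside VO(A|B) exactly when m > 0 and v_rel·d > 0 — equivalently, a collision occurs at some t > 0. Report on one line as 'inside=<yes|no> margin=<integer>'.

d = (-8, -6),  |d|² = 100;  R = 3+5 = 8,  c = 100−8² = 36
v_rel = (-8, -10),  |v_rel|² = 164;  v_rel·d = (-8)·(-8) + (-10)·(-6) = 124
164·t² − 248·t + 36 = 0  ⇒  m = 124² − 164·36 = 9472
m = 9472 > 0,  v_rel·d = 124 > 0  ⇒  inside

inside=yes margin=9472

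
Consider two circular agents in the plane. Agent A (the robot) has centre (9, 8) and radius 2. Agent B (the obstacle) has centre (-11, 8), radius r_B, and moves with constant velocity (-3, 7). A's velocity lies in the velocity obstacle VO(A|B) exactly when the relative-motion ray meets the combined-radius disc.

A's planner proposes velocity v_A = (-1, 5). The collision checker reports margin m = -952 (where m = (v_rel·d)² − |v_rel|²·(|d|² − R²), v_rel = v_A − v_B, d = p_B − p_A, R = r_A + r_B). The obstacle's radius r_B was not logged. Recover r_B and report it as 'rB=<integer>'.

m = -952
d = (-20, 0);  v_rel = (2, -2),  |v_rel|² = 8
v_rel×d = (2)·(0) − (-2)·(-20) = -40
since m = R²·8 − (-40)²:  R² = (1600 + -952) / 8 = 81
R = √81 = 9  ⇒  r_B = 9 − 2 = 7

rB=7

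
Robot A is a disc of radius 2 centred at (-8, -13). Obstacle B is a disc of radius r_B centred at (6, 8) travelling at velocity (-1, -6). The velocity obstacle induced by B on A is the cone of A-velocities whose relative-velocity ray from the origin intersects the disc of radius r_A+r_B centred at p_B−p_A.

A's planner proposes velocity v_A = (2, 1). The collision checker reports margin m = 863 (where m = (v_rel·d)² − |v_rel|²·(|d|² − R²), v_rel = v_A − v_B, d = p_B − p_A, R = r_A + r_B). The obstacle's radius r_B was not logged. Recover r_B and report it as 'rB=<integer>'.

m = 863
d = (14, 21);  v_rel = (3, 7),  |v_rel|² = 58
v_rel×d = (3)·(21) − (7)·(14) = -35
since m = R²·58 − (-35)²:  R² = (1225 + 863) / 58 = 36
R = √36 = 6  ⇒  r_B = 6 − 2 = 4

rB=4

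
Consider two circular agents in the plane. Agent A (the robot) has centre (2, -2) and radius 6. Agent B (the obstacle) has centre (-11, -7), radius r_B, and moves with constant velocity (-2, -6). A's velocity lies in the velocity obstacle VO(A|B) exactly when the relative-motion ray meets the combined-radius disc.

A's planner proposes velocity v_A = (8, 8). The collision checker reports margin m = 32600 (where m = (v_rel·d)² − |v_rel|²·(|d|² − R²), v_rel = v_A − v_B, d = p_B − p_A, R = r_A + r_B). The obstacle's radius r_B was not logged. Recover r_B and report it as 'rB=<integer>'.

m = 32600
d = (-13, -5);  v_rel = (10, 14),  |v_rel|² = 296
v_rel×d = (10)·(-5) − (14)·(-13) = 132
since m = R²·296 − 132²:  R² = (17424 + 32600) / 296 = 169
R = √169 = 13  ⇒  r_B = 13 − 6 = 7

rB=7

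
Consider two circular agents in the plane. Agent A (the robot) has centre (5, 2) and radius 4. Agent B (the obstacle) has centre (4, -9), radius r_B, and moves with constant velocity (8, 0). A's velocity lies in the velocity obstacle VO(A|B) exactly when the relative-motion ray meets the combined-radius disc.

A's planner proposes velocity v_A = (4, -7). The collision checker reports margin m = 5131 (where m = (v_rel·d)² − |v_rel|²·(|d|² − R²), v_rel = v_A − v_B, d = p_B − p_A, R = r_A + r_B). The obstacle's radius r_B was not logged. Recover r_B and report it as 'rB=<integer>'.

m = 5131
d = (-1, -11);  v_rel = (-4, -7),  |v_rel|² = 65
v_rel×d = (-4)·(-11) − (-7)·(-1) = 37
since m = R²·65 − 37²:  R² = (1369 + 5131) / 65 = 100
R = √100 = 10  ⇒  r_B = 10 − 4 = 6

rB=6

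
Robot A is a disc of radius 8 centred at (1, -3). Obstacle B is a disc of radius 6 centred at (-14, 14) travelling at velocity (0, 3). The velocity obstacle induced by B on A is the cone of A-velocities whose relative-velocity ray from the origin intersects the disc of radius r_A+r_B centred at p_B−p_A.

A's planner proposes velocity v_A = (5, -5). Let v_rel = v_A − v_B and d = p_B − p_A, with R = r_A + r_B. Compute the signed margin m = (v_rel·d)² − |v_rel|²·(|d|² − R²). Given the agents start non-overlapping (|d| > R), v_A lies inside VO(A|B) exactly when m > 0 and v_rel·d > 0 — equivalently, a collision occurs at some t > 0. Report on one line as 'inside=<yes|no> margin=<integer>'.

d = (-15, 17),  |d|² = 514;  R = 8+6 = 14,  c = 514−14² = 318
v_rel = (5, -8),  |v_rel|² = 89;  v_rel·d = (5)·(-15) + (-8)·(17) = -211
89·t² + 422·t + 318 = 0  ⇒  m = (-211)² − 89·318 = 16219
m = 16219 > 0,  v_rel·d = -211 < 0  ⇒  outside

inside=no margin=16219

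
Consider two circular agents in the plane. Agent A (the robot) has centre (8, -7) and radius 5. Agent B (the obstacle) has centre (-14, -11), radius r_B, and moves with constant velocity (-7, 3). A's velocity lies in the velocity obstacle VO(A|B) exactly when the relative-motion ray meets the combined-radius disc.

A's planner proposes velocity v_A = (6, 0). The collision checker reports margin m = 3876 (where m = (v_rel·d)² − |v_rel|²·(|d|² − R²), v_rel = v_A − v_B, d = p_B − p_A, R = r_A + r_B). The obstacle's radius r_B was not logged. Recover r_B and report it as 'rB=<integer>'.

m = 3876
d = (-22, -4);  v_rel = (13, -3),  |v_rel|² = 178
v_rel×d = (13)·(-4) − (-3)·(-22) = -118
since m = R²·178 − (-118)²:  R² = (13924 + 3876) / 178 = 100
R = √100 = 10  ⇒  r_B = 10 − 5 = 5

rB=5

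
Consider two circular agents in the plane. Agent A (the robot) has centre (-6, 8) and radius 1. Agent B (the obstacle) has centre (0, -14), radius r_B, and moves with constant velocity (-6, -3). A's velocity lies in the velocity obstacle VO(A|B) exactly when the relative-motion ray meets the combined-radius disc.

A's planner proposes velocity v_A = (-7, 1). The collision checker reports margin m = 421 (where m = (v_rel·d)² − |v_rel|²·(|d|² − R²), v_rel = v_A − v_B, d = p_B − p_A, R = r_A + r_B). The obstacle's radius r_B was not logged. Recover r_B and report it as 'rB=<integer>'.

m = 421
d = (6, -22);  v_rel = (-1, 4),  |v_rel|² = 17
v_rel×d = (-1)·(-22) − (4)·(6) = -2
since m = R²·17 − (-2)²:  R² = (4 + 421) / 17 = 25
R = √25 = 5  ⇒  r_B = 5 − 1 = 4

rB=4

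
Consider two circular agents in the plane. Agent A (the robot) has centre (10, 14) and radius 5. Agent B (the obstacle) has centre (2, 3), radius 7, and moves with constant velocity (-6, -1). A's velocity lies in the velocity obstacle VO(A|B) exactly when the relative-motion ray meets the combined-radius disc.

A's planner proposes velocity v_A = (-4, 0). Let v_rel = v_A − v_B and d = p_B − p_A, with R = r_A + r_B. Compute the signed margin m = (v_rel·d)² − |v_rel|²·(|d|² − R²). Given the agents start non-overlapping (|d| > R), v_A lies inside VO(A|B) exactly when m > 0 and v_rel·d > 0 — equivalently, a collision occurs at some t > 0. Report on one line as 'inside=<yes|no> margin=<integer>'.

d = (-8, -11),  |d|² = 185;  R = 5+7 = 12,  c = 185−12² = 41
v_rel = (2, 1),  |v_rel|² = 5;  v_rel·d = (2)·(-8) + (1)·(-11) = -27
5·t² + 54·t + 41 = 0  ⇒  m = (-27)² − 5·41 = 524
m = 524 > 0,  v_rel·d = -27 < 0  ⇒  outside

inside=no margin=524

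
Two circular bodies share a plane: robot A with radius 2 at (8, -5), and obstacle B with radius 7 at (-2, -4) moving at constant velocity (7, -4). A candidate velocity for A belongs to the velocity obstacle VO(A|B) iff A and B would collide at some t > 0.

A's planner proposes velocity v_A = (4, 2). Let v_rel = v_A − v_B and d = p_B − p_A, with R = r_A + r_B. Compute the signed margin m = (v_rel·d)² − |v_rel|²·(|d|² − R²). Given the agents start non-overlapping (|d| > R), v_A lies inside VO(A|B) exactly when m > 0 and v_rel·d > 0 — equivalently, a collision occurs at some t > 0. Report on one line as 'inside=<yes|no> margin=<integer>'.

d = (-10, 1),  |d|² = 101;  R = 2+7 = 9,  c = 101−9² = 20
v_rel = (-3, 6),  |v_rel|² = 45;  v_rel·d = (-3)·(-10) + (6)·(1) = 36
45·t² − 72·t + 20 = 0  ⇒  m = 36² − 45·20 = 396
m = 396 > 0,  v_rel·d = 36 > 0  ⇒  inside

inside=yes margin=396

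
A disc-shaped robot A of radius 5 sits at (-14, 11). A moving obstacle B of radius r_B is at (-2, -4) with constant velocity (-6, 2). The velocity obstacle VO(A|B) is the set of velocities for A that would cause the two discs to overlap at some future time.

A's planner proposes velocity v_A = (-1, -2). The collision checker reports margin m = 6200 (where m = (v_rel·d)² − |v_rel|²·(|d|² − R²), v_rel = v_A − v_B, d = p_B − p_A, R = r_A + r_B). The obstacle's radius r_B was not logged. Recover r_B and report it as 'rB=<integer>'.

m = 6200
d = (12, -15);  v_rel = (5, -4),  |v_rel|² = 41
v_rel×d = (5)·(-15) − (-4)·(12) = -27
since m = R²·41 − (-27)²:  R² = (729 + 6200) / 41 = 169
R = √169 = 13  ⇒  r_B = 13 − 5 = 8

rB=8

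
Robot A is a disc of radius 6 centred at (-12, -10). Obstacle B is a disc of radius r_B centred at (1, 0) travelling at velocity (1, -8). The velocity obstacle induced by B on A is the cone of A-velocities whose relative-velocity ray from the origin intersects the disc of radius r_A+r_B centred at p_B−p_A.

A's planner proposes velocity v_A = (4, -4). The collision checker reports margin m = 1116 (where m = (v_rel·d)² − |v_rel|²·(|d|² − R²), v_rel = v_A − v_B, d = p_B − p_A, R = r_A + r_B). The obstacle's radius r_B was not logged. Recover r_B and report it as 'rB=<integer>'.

m = 1116
d = (13, 10);  v_rel = (3, 4),  |v_rel|² = 25
v_rel×d = (3)·(10) − (4)·(13) = -22
since m = R²·25 − (-22)²:  R² = (484 + 1116) / 25 = 64
R = √64 = 8  ⇒  r_B = 8 − 6 = 2

rB=2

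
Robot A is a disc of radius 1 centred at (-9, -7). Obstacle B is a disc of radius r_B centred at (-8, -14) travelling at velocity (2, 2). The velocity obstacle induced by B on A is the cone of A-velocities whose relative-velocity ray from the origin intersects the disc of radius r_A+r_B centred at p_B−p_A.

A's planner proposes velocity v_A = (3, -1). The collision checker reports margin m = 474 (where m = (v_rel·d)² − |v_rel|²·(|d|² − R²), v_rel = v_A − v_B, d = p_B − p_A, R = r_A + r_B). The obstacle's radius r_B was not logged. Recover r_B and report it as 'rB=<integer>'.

m = 474
d = (1, -7);  v_rel = (1, -3),  |v_rel|² = 10
v_rel×d = (1)·(-7) − (-3)·(1) = -4
since m = R²·10 − (-4)²:  R² = (16 + 474) / 10 = 49
R = √49 = 7  ⇒  r_B = 7 − 1 = 6

rB=6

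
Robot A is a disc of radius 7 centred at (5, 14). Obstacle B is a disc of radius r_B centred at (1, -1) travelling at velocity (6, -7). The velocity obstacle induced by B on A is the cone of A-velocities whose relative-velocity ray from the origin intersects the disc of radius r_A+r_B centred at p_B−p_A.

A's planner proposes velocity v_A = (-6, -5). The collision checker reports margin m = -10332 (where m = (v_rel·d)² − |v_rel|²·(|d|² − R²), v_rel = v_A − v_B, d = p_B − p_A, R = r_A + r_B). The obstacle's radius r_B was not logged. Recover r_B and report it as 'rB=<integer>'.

m = -10332
d = (-4, -15);  v_rel = (-12, 2),  |v_rel|² = 148
v_rel×d = (-12)·(-15) − (2)·(-4) = 188
since m = R²·148 − 188²:  R² = (35344 + -10332) / 148 = 169
R = √169 = 13  ⇒  r_B = 13 − 7 = 6

rB=6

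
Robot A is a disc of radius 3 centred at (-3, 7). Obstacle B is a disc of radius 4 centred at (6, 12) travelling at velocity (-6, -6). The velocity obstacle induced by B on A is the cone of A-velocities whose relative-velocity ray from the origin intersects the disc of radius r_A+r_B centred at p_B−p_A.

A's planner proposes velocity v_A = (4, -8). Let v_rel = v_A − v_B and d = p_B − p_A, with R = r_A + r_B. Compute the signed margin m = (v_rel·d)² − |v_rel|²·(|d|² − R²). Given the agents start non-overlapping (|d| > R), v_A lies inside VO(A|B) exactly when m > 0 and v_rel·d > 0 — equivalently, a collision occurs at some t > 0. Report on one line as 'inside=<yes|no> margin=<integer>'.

d = (9, 5),  |d|² = 106;  R = 3+4 = 7,  c = 106−7² = 57
v_rel = (10, -2),  |v_rel|² = 104;  v_rel·d = (10)·(9) + (-2)·(5) = 80
104·t² − 160·t + 57 = 0  ⇒  m = 80² − 104·57 = 472
m = 472 > 0,  v_rel·d = 80 > 0  ⇒  inside

inside=yes margin=472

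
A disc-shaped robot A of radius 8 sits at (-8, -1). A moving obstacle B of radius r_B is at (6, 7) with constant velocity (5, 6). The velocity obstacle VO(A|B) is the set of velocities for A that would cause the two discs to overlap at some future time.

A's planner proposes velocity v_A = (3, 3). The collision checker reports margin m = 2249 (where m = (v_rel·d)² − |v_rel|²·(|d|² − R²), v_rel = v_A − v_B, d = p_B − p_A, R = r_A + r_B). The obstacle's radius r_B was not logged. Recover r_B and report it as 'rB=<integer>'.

m = 2249
d = (14, 8);  v_rel = (-2, -3),  |v_rel|² = 13
v_rel×d = (-2)·(8) − (-3)·(14) = 26
since m = R²·13 − 26²:  R² = (676 + 2249) / 13 = 225
R = √225 = 15  ⇒  r_B = 15 − 8 = 7

rB=7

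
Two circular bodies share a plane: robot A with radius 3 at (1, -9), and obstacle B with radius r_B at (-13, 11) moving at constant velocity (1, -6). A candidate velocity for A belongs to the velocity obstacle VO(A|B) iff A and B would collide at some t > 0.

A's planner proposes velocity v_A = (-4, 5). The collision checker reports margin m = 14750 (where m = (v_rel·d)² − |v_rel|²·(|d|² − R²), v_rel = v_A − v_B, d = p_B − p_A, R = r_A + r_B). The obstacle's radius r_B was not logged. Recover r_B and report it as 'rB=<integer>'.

m = 14750
d = (-14, 20);  v_rel = (-5, 11),  |v_rel|² = 146
v_rel×d = (-5)·(20) − (11)·(-14) = 54
since m = R²·146 − 54²:  R² = (2916 + 14750) / 146 = 121
R = √121 = 11  ⇒  r_B = 11 − 3 = 8

rB=8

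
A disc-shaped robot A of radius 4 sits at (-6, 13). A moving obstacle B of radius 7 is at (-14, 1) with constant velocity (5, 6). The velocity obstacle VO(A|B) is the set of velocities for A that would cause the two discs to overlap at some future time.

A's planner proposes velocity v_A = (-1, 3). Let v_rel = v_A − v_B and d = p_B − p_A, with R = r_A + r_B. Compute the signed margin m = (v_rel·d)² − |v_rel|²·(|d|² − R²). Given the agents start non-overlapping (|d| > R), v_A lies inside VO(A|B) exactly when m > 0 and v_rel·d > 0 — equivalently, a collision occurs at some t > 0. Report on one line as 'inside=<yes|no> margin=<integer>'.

d = (-8, -12),  |d|² = 208;  R = 4+7 = 11,  c = 208−11² = 87
v_rel = (-6, -3),  |v_rel|² = 45;  v_rel·d = (-6)·(-8) + (-3)·(-12) = 84
45·t² − 168·t + 87 = 0  ⇒  m = 84² − 45·87 = 3141
m = 3141 > 0,  v_rel·d = 84 > 0  ⇒  inside

inside=yes margin=3141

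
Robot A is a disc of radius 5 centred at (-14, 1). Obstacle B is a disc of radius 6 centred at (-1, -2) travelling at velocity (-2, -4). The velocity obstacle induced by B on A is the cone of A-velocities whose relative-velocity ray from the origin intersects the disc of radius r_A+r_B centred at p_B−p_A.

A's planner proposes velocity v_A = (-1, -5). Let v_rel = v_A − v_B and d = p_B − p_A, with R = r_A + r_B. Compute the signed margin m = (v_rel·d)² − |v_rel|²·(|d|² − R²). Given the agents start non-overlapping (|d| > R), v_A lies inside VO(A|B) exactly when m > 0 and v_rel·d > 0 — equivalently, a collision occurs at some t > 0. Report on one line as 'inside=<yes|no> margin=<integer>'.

d = (13, -3),  |d|² = 178;  R = 5+6 = 11,  c = 178−11² = 57
v_rel = (1, -1),  |v_rel|² = 2;  v_rel·d = (1)·(13) + (-1)·(-3) = 16
2·t² − 32·t + 57 = 0  ⇒  m = 16² − 2·57 = 142
m = 142 > 0,  v_rel·d = 16 > 0  ⇒  inside

inside=yes margin=142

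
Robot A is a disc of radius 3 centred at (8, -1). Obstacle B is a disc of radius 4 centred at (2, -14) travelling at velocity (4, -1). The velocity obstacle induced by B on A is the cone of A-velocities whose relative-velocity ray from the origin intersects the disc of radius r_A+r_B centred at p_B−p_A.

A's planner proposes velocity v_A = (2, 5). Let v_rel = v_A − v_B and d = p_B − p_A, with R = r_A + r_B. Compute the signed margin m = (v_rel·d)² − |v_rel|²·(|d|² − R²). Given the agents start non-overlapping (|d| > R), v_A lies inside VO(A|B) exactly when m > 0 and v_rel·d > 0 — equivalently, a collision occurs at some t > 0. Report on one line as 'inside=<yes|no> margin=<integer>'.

d = (-6, -13),  |d|² = 205;  R = 3+4 = 7,  c = 205−7² = 156
v_rel = (-2, 6),  |v_rel|² = 40;  v_rel·d = (-2)·(-6) + (6)·(-13) = -66
40·t² + 132·t + 156 = 0  ⇒  m = (-66)² − 40·156 = -1884
m = -1884 < 0,  v_rel·d = -66 < 0  ⇒  outside

inside=no margin=-1884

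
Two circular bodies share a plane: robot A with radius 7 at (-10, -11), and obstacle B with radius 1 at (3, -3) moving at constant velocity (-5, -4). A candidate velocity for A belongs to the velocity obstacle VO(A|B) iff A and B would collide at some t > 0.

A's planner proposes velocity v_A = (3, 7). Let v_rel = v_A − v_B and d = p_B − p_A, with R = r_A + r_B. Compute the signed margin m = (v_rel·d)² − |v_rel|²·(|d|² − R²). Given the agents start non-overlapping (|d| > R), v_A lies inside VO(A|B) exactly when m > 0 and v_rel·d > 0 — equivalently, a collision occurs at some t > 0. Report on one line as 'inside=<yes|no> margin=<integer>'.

d = (13, 8),  |d|² = 233;  R = 7+1 = 8,  c = 233−8² = 169
v_rel = (8, 11),  |v_rel|² = 185;  v_rel·d = (8)·(13) + (11)·(8) = 192
185·t² − 384·t + 169 = 0  ⇒  m = 192² − 185·169 = 5599
m = 5599 > 0,  v_rel·d = 192 > 0  ⇒  inside

inside=yes margin=5599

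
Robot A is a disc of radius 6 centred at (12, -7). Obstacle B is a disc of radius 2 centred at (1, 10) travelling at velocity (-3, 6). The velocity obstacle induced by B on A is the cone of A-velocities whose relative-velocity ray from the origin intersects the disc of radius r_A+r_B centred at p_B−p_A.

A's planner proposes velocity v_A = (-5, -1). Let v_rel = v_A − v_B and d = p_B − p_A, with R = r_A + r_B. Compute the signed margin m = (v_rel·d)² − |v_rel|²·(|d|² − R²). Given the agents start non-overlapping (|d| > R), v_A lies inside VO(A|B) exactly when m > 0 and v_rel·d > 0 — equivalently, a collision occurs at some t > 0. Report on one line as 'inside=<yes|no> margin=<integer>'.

d = (-11, 17),  |d|² = 410;  R = 6+2 = 8,  c = 410−8² = 346
v_rel = (-2, -7),  |v_rel|² = 53;  v_rel·d = (-2)·(-11) + (-7)·(17) = -97
53·t² + 194·t + 346 = 0  ⇒  m = (-97)² − 53·346 = -8929
m = -8929 < 0,  v_rel·d = -97 < 0  ⇒  outside

inside=no margin=-8929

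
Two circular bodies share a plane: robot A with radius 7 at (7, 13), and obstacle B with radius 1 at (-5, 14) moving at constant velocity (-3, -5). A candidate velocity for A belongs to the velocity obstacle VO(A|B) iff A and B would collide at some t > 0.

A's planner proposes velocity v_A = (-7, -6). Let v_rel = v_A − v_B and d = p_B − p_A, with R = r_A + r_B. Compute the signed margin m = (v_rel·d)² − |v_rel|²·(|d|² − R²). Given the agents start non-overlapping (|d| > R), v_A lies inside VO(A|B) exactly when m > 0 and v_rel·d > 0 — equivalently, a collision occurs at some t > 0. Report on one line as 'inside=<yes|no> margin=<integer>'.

d = (-12, 1),  |d|² = 145;  R = 7+1 = 8,  c = 145−8² = 81
v_rel = (-4, -1),  |v_rel|² = 17;  v_rel·d = (-4)·(-12) + (-1)·(1) = 47
17·t² − 94·t + 81 = 0  ⇒  m = 47² − 17·81 = 832
m = 832 > 0,  v_rel·d = 47 > 0  ⇒  inside

inside=yes margin=832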